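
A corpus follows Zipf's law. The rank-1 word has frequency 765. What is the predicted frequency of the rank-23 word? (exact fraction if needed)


Zipf's law: freq(rank) = f1 / rank
f1 = 765, rank = 23
freq = 765 / 23
GCD(765, 23) = 1
Simplified: 765/23

765/23


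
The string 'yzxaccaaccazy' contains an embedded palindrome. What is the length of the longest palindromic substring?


Scanning 'yzxaccaaccazy' for palindromic substrings.
Substring at positions 3-10: 'accaacca'.
Check: reverse('accaacca') = 'accaacca' -> palindrome confirmed.
Neighbouring characters ('x' / 'z') break symmetry, so it cannot extend further.
No longer palindromic substring exists; longest length = 8

8


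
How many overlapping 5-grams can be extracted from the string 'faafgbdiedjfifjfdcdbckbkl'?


String 'faafgbdiedjfifjfdcdbckbkl' has length L = 25.
Number of overlapping n-grams = L - n + 1
Substituting: 25 - 5 + 1 = 21

21


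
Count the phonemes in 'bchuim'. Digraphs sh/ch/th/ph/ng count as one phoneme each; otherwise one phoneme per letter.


Parsing 'bchuim' greedily, digraphs first:
  'b' -> consonant phoneme (phonemes so far: 1)
  'ch' -> digraph (1 consonant phoneme) (phonemes so far: 2)
  'u' -> vowel phoneme (phonemes so far: 3)
  'i' -> vowel phoneme (phonemes so far: 4)
  'm' -> consonant phoneme (phonemes so far: 5)
Total phonemes: 5

5


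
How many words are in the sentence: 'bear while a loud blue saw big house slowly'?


Counting words by splitting on spaces:
  Word 1: 'bear'
  Word 2: 'while'
  Word 3: 'a'
  Word 4: 'loud'
  Word 5: 'blue'
  Word 6: 'saw'
  Word 7: 'big'
  Word 8: 'house'
  Word 9: 'slowly'
Total words: 9

9


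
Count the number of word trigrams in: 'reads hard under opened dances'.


Word trigrams from [5] words:
  Trigram 1: (reads hard under)
  Trigram 2: (hard under opened)
  Trigram 3: (under opened dances)
Total word trigrams: 5 - 2 = 3

3


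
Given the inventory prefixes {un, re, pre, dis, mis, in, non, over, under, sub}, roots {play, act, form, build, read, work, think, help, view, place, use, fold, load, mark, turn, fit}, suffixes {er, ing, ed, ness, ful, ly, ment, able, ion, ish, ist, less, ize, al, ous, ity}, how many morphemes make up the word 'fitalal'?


Segmenting 'fitalal' against the inventory:
  'fit' -> root (morpheme 1)
  'al' -> suffix (morpheme 2)
  'al' -> suffix (morpheme 3)
Total morphemes: 3

3


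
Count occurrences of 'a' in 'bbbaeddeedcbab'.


Scanning 'bbbaeddeedcbab' for 'a':
  Position 3: 'a' -> MATCH (count: 1)
  Position 12: 'a' -> MATCH (count: 2)
Total occurrences of 'a': 2

2


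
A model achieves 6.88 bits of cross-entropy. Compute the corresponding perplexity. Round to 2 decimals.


Perplexity formula: PP = 2^H
H = 6.88
PP = 2^6.88
Decompose: 2^6.88 = 2^6 * 2^0.88
2^6 = 64, 2^0.88 ~ 1.8403753
PP ~ 64 * 1.8403753 = 117.7840192
Rounded to 2 decimals: 117.78

117.78


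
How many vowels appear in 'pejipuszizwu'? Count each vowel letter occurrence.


Scanning each character of 'pejipuszizwu':
  Position 1: 'p' -> consonant (running count: 0)
  Position 2: 'e' -> vowel (running count: 1)
  Position 3: 'j' -> consonant (running count: 1)
  Position 4: 'i' -> vowel (running count: 2)
  Position 5: 'p' -> consonant (running count: 2)
  Position 6: 'u' -> vowel (running count: 3)
  Position 7: 's' -> consonant (running count: 3)
  Position 8: 'z' -> consonant (running count: 3)
  Position 9: 'i' -> vowel (running count: 4)
  Position 10: 'z' -> consonant (running count: 4)
  Position 11: 'w' -> consonant (running count: 4)
  Position 12: 'u' -> vowel (running count: 5)
Total vowels: 5

5


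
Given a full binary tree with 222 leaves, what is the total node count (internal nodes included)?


Leaf nodes (terminals): 222
Internal nodes = n - 1 = 222 - 1 = 221
Total = leaves + internal = 222 + 221 = 443

443


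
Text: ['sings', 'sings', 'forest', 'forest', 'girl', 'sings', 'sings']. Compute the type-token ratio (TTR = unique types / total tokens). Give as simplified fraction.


Tokens: 7
Unique types: ('forest', 'girl', 'sings') = 3
TTR = 3/7
Already in lowest terms.

3/7


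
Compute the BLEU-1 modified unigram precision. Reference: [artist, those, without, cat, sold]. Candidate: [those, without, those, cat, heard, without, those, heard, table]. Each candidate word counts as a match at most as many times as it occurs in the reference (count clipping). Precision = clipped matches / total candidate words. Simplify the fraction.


Reference word counts: {'artist': 1, 'cat': 1, 'sold': 1, 'those': 1, 'without': 1}
Checking each candidate word (with clipping):
  'those' -> in reference (ref count 1, used 1/1) -> match (matches: 1)
  'without' -> in reference (ref count 1, used 1/1) -> match (matches: 2)
  'those' -> ref count 1 already used up (1/1) -> clipped, no match (matches: 2)
  'cat' -> in reference (ref count 1, used 1/1) -> match (matches: 3)
  'heard' -> not in reference -> no match (matches: 3)
  'without' -> ref count 1 already used up (1/1) -> clipped, no match (matches: 3)
  'those' -> ref count 1 already used up (1/1) -> clipped, no match (matches: 3)
  'heard' -> not in reference -> no match (matches: 3)
  'table' -> not in reference -> no match (matches: 3)
Clipped matches: 3, Candidate length: 9
Precision = 3/9 = 1/3

1/3


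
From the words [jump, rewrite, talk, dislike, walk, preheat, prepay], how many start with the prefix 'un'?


Checking each word for prefix 'un':
  'jump' -> no (count: 0)
  'rewrite' -> no (count: 0)
  'talk' -> no (count: 0)
  'dislike' -> no (count: 0)
  'walk' -> no (count: 0)
  'preheat' -> no (count: 0)
  'prepay' -> no (count: 0)
Total with prefix 'un': 0

0


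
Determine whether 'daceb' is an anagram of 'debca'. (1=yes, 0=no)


Sort characters of 'daceb': 'abcde'
Sort characters of 'debca': 'abcde'
Sorted forms match -> they ARE anagrams
Result: 1

1


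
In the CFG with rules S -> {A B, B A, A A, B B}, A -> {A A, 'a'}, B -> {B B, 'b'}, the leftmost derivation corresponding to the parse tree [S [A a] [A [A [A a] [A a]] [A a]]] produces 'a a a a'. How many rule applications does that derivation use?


Every bracketed nonterminal node [X ...] in the tree is produced by exactly one rule application.
Reading the tree off as a leftmost derivation:
  Step 1: S  =>  A A   (applied S -> A A)
  Step 2: A A  =>  a A   (applied A -> a)
  Step 3: a A  =>  a A A   (applied A -> A A)
  Step 4: a A A  =>  a A A A   (applied A -> A A)
  Step 5: a A A A  =>  a a A A   (applied A -> a)
  Step 6: a a A A  =>  a a a A   (applied A -> a)
  Step 7: a a a A  =>  a a a a   (applied A -> a)
Final yield: a a a a
Total rewrite steps: 7

7


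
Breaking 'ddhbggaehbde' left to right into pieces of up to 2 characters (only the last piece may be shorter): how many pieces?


'ddhbggaehbde' has 12 characters.
Chunking with max size 2:
  Chunk 1: 'dd' (positions 0-1)
  Chunk 2: 'hb' (positions 2-3)
  Chunk 3: 'gg' (positions 4-5)
  Chunk 4: 'ae' (positions 6-7)
  Chunk 5: 'hb' (positions 8-9)
  Chunk 6: 'de' (positions 10-11)
Total chunks: ceil(12 / 2) = 6

6


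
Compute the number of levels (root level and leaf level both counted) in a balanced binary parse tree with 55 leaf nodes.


In a balanced binary tree with n leaves the deepest leaf is ceil(log2(n)) edges below the root,
so counting node levels inclusive of root and leaves gives ceil(log2(n)) + 1 levels.
log2(55) = 5.7814
ceil(5.7814) = 6
levels = 6 + 1 = 7

7


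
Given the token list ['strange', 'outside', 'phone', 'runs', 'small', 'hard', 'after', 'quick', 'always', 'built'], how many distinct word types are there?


Listing all tokens and tracking unique types:
  Token 1: 'strange' -> NEW (unique so far: 1)
  Token 2: 'outside' -> NEW (unique so far: 2)
  Token 3: 'phone' -> NEW (unique so far: 3)
  Token 4: 'runs' -> NEW (unique so far: 4)
  Token 5: 'small' -> NEW (unique so far: 5)
  Token 6: 'hard' -> NEW (unique so far: 6)
  Token 7: 'after' -> NEW (unique so far: 7)
  Token 8: 'quick' -> NEW (unique so far: 8)
  Token 9: 'always' -> NEW (unique so far: 9)
  Token 10: 'built' -> NEW (unique so far: 10)
Unique types: ('after', 'always', 'built', 'hard', 'outside', 'phone', 'quick', 'runs', 'small', 'strange')
Vocabulary size: 10

10


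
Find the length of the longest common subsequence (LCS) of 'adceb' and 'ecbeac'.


DP table for LCS of 'adceb' and 'ecbeac':
       e  c  b  e  a  c
    0  0  0  0  0  0  0
  a 0  0  0  0  0  1  1
  d 0  0  0  0  0  1  1
  c 0  0  1  1  1  1  2
  e 0  1  1  1  2  2  2
  b 0  1  1  2  2  2  2
LCS: 'ac'
LCS length = 2

2


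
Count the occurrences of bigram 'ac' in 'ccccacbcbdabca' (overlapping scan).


Scanning 'ccccacbcbdabca' for bigram 'ac':
  Position 0: 'cc' -> no
  Position 1: 'cc' -> no
  Position 2: 'cc' -> no
  Position 3: 'ca' -> no
  Position 4: 'ac' -> MATCH
  Position 5: 'cb' -> no
  Position 6: 'bc' -> no
  Position 7: 'cb' -> no
  Position 8: 'bd' -> no
  Position 9: 'da' -> no
  Position 10: 'ab' -> no
  Position 11: 'bc' -> no
  Position 12: 'ca' -> no
Total matches: 1

1


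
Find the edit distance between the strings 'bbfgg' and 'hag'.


Building DP table for s1='bbfgg' (len 5) and s2='hag' (len 3):
       h  a  g
    0  1  2  3
  b 1  1  2  3
  b 2  2  2  3
  f 3  3  3  3
  g 4  4  4  3
  g 5  5  5  4
Edit distance = dp[5][3] = 4

4


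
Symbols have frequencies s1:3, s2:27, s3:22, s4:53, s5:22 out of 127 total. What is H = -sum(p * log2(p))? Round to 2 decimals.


Computing entropy H = -sum(p_i * log2(p_i)):
  s1: p = 3/127 = 0.0236, -p*log2(p) = 0.1276
  s2: p = 27/127 = 0.2126, -p*log2(p) = 0.4749
  s3: p = 22/127 = 0.1732, -p*log2(p) = 0.4381
  s4: p = 53/127 = 0.4173, -p*log2(p) = 0.5261
  s5: p = 22/127 = 0.1732, -p*log2(p) = 0.4381
H = sum of terms = 2.0048
Rounded to 2 decimals: 2.00

2.00


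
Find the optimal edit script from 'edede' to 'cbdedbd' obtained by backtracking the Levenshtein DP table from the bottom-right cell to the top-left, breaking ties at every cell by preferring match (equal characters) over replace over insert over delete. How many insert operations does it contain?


Edit distance = 4. Backtracking from cell (5, 7) with preference match > replace > insert > delete,
then listing the resulting alignment 'edede' -> 'cbdedbd' left to right:
  Step 1: insert 'c' [insertion #1]
  Step 2: replace e->b
  Step 3: keep 'd'
  Step 4: keep 'e'
  Step 5: keep 'd'
  Step 6: insert 'b' [insertion #2]
  Step 7: replace e->d
Total insertions: 2

2


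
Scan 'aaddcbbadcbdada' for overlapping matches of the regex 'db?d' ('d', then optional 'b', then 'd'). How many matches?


Pattern: db?d means 'd', then optional 'b', then 'd'.
Scanning 'aaddcbbadcbdada' position-by-position:
  Pos 0: window 'aad' -> no
  Pos 1: window 'add' -> no
  Pos 2: window 'ddc' -> MATCH
  Pos 3: window 'dcb' -> no
  Pos 4: window 'cbb' -> no
  Pos 5: window 'bba' -> no
  Pos 6: window 'bad' -> no
  Pos 7: window 'adc' -> no
  Pos 8: window 'dcb' -> no
  Pos 9: window 'cbd' -> no
  Pos 10: window 'bda' -> no
  Pos 11: window 'dad' -> no
  Pos 12: window 'ada' -> no
  Pos 13: window 'da' -> no
  Pos 14: window 'a' -> no
Total matches: 1

1


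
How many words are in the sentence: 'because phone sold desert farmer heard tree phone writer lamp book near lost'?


Counting words by splitting on spaces:
  Word 1: 'because'
  Word 2: 'phone'
  Word 3: 'sold'
  Word 4: 'desert'
  Word 5: 'farmer'
  Word 6: 'heard'
  Word 7: 'tree'
  Word 8: 'phone'
  Word 9: 'writer'
  Word 10: 'lamp'
  Word 11: 'book'
  Word 12: 'near'
  Word 13: 'lost'
Total words: 13

13


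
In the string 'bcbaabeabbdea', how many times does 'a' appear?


Scanning 'bcbaabeabbdea' for 'a':
  Position 3: 'a' -> MATCH (count: 1)
  Position 4: 'a' -> MATCH (count: 2)
  Position 7: 'a' -> MATCH (count: 3)
  Position 12: 'a' -> MATCH (count: 4)
Total occurrences of 'a': 4

4


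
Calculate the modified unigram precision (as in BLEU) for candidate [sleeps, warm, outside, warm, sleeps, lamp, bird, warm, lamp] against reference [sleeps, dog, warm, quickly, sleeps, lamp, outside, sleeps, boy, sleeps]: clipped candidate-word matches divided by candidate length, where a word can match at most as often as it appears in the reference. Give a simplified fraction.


Reference word counts: {'boy': 1, 'dog': 1, 'lamp': 1, 'outside': 1, 'quickly': 1, 'sleeps': 4, 'warm': 1}
Checking each candidate word (with clipping):
  'sleeps' -> in reference (ref count 4, used 1/4) -> match (matches: 1)
  'warm' -> in reference (ref count 1, used 1/1) -> match (matches: 2)
  'outside' -> in reference (ref count 1, used 1/1) -> match (matches: 3)
  'warm' -> ref count 1 already used up (1/1) -> clipped, no match (matches: 3)
  'sleeps' -> in reference (ref count 4, used 2/4) -> match (matches: 4)
  'lamp' -> in reference (ref count 1, used 1/1) -> match (matches: 5)
  'bird' -> not in reference -> no match (matches: 5)
  'warm' -> ref count 1 already used up (1/1) -> clipped, no match (matches: 5)
  'lamp' -> ref count 1 already used up (1/1) -> clipped, no match (matches: 5)
Clipped matches: 5, Candidate length: 9
Precision = 5/9

5/9


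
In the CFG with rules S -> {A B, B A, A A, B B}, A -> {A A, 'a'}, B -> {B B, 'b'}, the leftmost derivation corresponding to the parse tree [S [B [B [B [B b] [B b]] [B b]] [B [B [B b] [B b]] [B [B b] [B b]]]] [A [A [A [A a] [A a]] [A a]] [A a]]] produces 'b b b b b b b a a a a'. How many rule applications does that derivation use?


Every bracketed nonterminal node [X ...] in the tree is produced by exactly one rule application.
Reading the tree off as a leftmost derivation:
  Step 1: S  =>  B A   (applied S -> B A)
  Step 2: B A  =>  B B A   (applied B -> B B)
  Step 3: B B A  =>  B B B A   (applied B -> B B)
  Step 4: B B B A  =>  B B B B A   (applied B -> B B)
  Step 5: B B B B A  =>  b B B B A   (applied B -> b)
  Step 6: b B B B A  =>  b b B B A   (applied B -> b)
  Step 7: b b B B A  =>  b b b B A   (applied B -> b)
  Step 8: b b b B A  =>  b b b B B A   (applied B -> B B)
  Step 9: b b b B B A  =>  b b b B B B A   (applied B -> B B)
  Step 10: b b b B B B A  =>  b b b b B B A   (applied B -> b)
  Step 11: b b b b B B A  =>  b b b b b B A   (applied B -> b)
  Step 12: b b b b b B A  =>  b b b b b B B A   (applied B -> B B)
  Step 13: b b b b b B B A  =>  b b b b b b B A   (applied B -> b)
  Step 14: b b b b b b B A  =>  b b b b b b b A   (applied B -> b)
  Step 15: b b b b b b b A  =>  b b b b b b b A A   (applied A -> A A)
  Step 16: b b b b b b b A A  =>  b b b b b b b A A A   (applied A -> A A)
  Step 17: b b b b b b b A A A  =>  b b b b b b b A A A A   (applied A -> A A)
  Step 18: b b b b b b b A A A A  =>  b b b b b b b a A A A   (applied A -> a)
  Step 19: b b b b b b b a A A A  =>  b b b b b b b a a A A   (applied A -> a)
  Step 20: b b b b b b b a a A A  =>  b b b b b b b a a a A   (applied A -> a)
  Step 21: b b b b b b b a a a A  =>  b b b b b b b a a a a   (applied A -> a)
Final yield: b b b b b b b a a a a
Total rewrite steps: 21

21


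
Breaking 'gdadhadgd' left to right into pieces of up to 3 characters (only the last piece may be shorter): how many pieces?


'gdadhadgd' has 9 characters.
Chunking with max size 3:
  Chunk 1: 'gda' (positions 0-2)
  Chunk 2: 'dha' (positions 3-5)
  Chunk 3: 'dgd' (positions 6-8)
Total chunks: ceil(9 / 3) = 3

3


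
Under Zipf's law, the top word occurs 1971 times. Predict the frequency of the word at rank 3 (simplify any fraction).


Zipf's law: freq(rank) = f1 / rank
f1 = 1971, rank = 3
freq = 1971 / 3
= 657

657


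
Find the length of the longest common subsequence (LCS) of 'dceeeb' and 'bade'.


DP table for LCS of 'dceeeb' and 'bade':
       b  a  d  e
    0  0  0  0  0
  d 0  0  0  1  1
  c 0  0  0  1  1
  e 0  0  0  1  2
  e 0  0  0  1  2
  e 0  0  0  1  2
  b 0  1  1  1  2
LCS: 'de'
LCS length = 2

2


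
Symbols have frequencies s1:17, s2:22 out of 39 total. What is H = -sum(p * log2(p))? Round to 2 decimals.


Computing entropy H = -sum(p_i * log2(p_i)):
  s1: p = 17/39 = 0.4359, -p*log2(p) = 0.5222
  s2: p = 22/39 = 0.5641, -p*log2(p) = 0.4659
H = sum of terms = 0.9881
Rounded to 2 decimals: 0.99

0.99


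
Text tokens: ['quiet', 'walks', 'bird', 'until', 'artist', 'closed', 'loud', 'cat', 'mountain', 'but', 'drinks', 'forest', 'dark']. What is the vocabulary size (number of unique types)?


Listing all tokens and tracking unique types:
  Token 1: 'quiet' -> NEW (unique so far: 1)
  Token 2: 'walks' -> NEW (unique so far: 2)
  Token 3: 'bird' -> NEW (unique so far: 3)
  Token 4: 'until' -> NEW (unique so far: 4)
  Token 5: 'artist' -> NEW (unique so far: 5)
  Token 6: 'closed' -> NEW (unique so far: 6)
  Token 7: 'loud' -> NEW (unique so far: 7)
  Token 8: 'cat' -> NEW (unique so far: 8)
  Token 9: 'mountain' -> NEW (unique so far: 9)
  Token 10: 'but' -> NEW (unique so far: 10)
  Token 11: 'drinks' -> NEW (unique so far: 11)
  Token 12: 'forest' -> NEW (unique so far: 12)
  Token 13: 'dark' -> NEW (unique so far: 13)
Unique types: ('artist', 'bird', 'but', 'cat', 'closed', 'dark', 'drinks', 'forest', 'loud', 'mountain', 'quiet', 'until', 'walks')
Vocabulary size: 13

13


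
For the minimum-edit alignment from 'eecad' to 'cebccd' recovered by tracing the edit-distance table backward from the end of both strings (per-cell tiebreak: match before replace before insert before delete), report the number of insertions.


Edit distance = 3. Backtracking from cell (5, 6) with preference match > replace > insert > delete,
then listing the resulting alignment 'eecad' -> 'cebccd' left to right:
  Step 1: insert 'c' [insertion #1]
  Step 2: keep 'e'
  Step 3: replace e->b
  Step 4: keep 'c'
  Step 5: replace a->c
  Step 6: keep 'd'
Total insertions: 1

1


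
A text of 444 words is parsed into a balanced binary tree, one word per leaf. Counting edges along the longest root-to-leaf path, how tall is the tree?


In a balanced binary tree with n leaves the deepest leaf is ceil(log2(n)) edges below the root.
log2(444) = 8.7944
ceil(8.7944) = 9
height (edges) = 9

9


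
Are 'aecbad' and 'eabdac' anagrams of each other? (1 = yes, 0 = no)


Sort characters of 'aecbad': 'aabcde'
Sort characters of 'eabdac': 'aabcde'
Sorted forms match -> they ARE anagrams
Result: 1

1


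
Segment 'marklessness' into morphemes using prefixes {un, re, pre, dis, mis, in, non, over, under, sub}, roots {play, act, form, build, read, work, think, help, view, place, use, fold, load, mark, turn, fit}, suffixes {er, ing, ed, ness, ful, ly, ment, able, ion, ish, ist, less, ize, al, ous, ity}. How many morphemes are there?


Segmenting 'marklessness' against the inventory:
  'mark' -> root (morpheme 1)
  'less' -> suffix (morpheme 2)
  'ness' -> suffix (morpheme 3)
Total morphemes: 3

3


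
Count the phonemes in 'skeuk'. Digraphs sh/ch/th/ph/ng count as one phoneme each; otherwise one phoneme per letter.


Parsing 'skeuk' greedily, digraphs first:
  's' -> consonant phoneme (phonemes so far: 1)
  'k' -> consonant phoneme (phonemes so far: 2)
  'e' -> vowel phoneme (phonemes so far: 3)
  'u' -> vowel phoneme (phonemes so far: 4)
  'k' -> consonant phoneme (phonemes so far: 5)
Total phonemes: 5

5


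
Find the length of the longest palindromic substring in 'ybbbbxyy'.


Scanning 'ybbbbxyy' for palindromic substrings.
Substring at positions 1-4: 'bbbb'.
Check: reverse('bbbb') = 'bbbb' -> palindrome confirmed.
Neighbouring characters ('y' / 'x') break symmetry, so it cannot extend further.
No longer palindromic substring exists; longest length = 4

4


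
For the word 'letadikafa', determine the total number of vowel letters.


Scanning each character of 'letadikafa':
  Position 1: 'l' -> consonant (running count: 0)
  Position 2: 'e' -> vowel (running count: 1)
  Position 3: 't' -> consonant (running count: 1)
  Position 4: 'a' -> vowel (running count: 2)
  Position 5: 'd' -> consonant (running count: 2)
  Position 6: 'i' -> vowel (running count: 3)
  Position 7: 'k' -> consonant (running count: 3)
  Position 8: 'a' -> vowel (running count: 4)
  Position 9: 'f' -> consonant (running count: 4)
  Position 10: 'a' -> vowel (running count: 5)
Total vowels: 5

5


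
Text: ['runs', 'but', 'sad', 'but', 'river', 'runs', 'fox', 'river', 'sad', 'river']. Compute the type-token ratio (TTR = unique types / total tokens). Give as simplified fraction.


Tokens: 10
Unique types: ('but', 'fox', 'river', 'runs', 'sad') = 5
TTR = 5/10
Simplify: divide both by 5 -> 1/2
TTR = 1/2

1/2


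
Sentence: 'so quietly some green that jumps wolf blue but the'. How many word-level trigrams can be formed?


Word trigrams from [10] words:
  Trigram 1: (so quietly some)
  Trigram 2: (quietly some green)
  Trigram 3: (some green that)
  Trigram 4: (green that jumps)
  Trigram 5: (that jumps wolf)
  Trigram 6: (jumps wolf blue)
  Trigram 7: (wolf blue but)
  Trigram 8: (blue but the)
Total word trigrams: 10 - 2 = 8

8


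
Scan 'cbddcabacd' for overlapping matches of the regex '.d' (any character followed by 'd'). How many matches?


Pattern: .d means any character followed by 'd'.
Scanning 'cbddcabacd' position-by-position:
  Pos 0: window 'cb' -> no
  Pos 1: window 'bd' -> MATCH
  Pos 2: window 'dd' -> MATCH
  Pos 3: window 'dc' -> no
  Pos 4: window 'ca' -> no
  Pos 5: window 'ab' -> no
  Pos 6: window 'ba' -> no
  Pos 7: window 'ac' -> no
  Pos 8: window 'cd' -> MATCH
  Pos 9: window 'd' -> no
Total matches: 3

3


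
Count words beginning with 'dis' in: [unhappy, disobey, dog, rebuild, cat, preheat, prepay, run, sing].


Checking each word for prefix 'dis':
  'unhappy' -> no (count: 0)
  'disobey' -> YES, starts with 'dis' (count: 1)
  'dog' -> no (count: 1)
  'rebuild' -> no (count: 1)
  'cat' -> no (count: 1)
  'preheat' -> no (count: 1)
  'prepay' -> no (count: 1)
  'run' -> no (count: 1)
  'sing' -> no (count: 1)
Total with prefix 'dis': 1

1


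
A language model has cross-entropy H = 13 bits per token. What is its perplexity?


Perplexity formula: PP = 2^H
H = 13
PP = 2^13
PP = 2^13 = 8192

8192


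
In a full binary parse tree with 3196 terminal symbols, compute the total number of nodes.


Leaf nodes (terminals): 3196
Internal nodes = n - 1 = 3196 - 1 = 3195
Total = leaves + internal = 3196 + 3195 = 6391

6391


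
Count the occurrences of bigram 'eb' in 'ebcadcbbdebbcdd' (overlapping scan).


Scanning 'ebcadcbbdebbcdd' for bigram 'eb':
  Position 0: 'eb' -> MATCH
  Position 1: 'bc' -> no
  Position 2: 'ca' -> no
  Position 3: 'ad' -> no
  Position 4: 'dc' -> no
  Position 5: 'cb' -> no
  Position 6: 'bb' -> no
  Position 7: 'bd' -> no
  Position 8: 'de' -> no
  Position 9: 'eb' -> MATCH
  Position 10: 'bb' -> no
  Position 11: 'bc' -> no
  Position 12: 'cd' -> no
  Position 13: 'dd' -> no
Total matches: 2

2


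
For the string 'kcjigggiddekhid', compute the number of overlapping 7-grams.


String 'kcjigggiddekhid' has length L = 15.
Number of overlapping n-grams = L - n + 1
Substituting: 15 - 7 + 1 = 9

9


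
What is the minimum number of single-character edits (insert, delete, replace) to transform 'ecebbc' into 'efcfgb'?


Building DP table for s1='ecebbc' (len 6) and s2='efcfgb' (len 6):
       e  f  c  f  g  b
    0  1  2  3  4  5  6
  e 1  0  1  2  3  4  5
  c 2  1  1  1  2  3  4
  e 3  2  2  2  2  3  4
  b 4  3  3  3  3  3  3
  b 5  4  4  4  4  4  3
  c 6  5  5  4  5  5  4
Edit distance = dp[6][6] = 4

4


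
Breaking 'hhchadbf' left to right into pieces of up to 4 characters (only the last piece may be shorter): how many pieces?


'hhchadbf' has 8 characters.
Chunking with max size 4:
  Chunk 1: 'hhch' (positions 0-3)
  Chunk 2: 'adbf' (positions 4-7)
Total chunks: ceil(8 / 4) = 2

2


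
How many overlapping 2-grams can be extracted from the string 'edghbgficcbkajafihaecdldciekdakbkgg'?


String 'edghbgficcbkajafihaecdldciekdakbkgg' has length L = 35.
Number of overlapping n-grams = L - n + 1
Substituting: 35 - 2 + 1 = 34

34


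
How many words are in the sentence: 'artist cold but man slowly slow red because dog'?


Counting words by splitting on spaces:
  Word 1: 'artist'
  Word 2: 'cold'
  Word 3: 'but'
  Word 4: 'man'
  Word 5: 'slowly'
  Word 6: 'slow'
  Word 7: 'red'
  Word 8: 'because'
  Word 9: 'dog'
Total words: 9

9


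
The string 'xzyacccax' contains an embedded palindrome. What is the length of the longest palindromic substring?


Scanning 'xzyacccax' for palindromic substrings.
Substring at positions 3-7: 'accca'.
Check: reverse('accca') = 'accca' -> palindrome confirmed.
Neighbouring characters ('y' / 'x') break symmetry, so it cannot extend further.
No longer palindromic substring exists; longest length = 5

5


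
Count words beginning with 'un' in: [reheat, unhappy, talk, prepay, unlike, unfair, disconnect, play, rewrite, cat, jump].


Checking each word for prefix 'un':
  'reheat' -> no (count: 0)
  'unhappy' -> YES, starts with 'un' (count: 1)
  'talk' -> no (count: 1)
  'prepay' -> no (count: 1)
  'unlike' -> YES, starts with 'un' (count: 2)
  'unfair' -> YES, starts with 'un' (count: 3)
  'disconnect' -> no (count: 3)
  'play' -> no (count: 3)
  'rewrite' -> no (count: 3)
  'cat' -> no (count: 3)
  'jump' -> no (count: 3)
Total with prefix 'un': 3

3


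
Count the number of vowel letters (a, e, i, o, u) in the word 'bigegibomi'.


Scanning each character of 'bigegibomi':
  Position 1: 'b' -> consonant (running count: 0)
  Position 2: 'i' -> vowel (running count: 1)
  Position 3: 'g' -> consonant (running count: 1)
  Position 4: 'e' -> vowel (running count: 2)
  Position 5: 'g' -> consonant (running count: 2)
  Position 6: 'i' -> vowel (running count: 3)
  Position 7: 'b' -> consonant (running count: 3)
  Position 8: 'o' -> vowel (running count: 4)
  Position 9: 'm' -> consonant (running count: 4)
  Position 10: 'i' -> vowel (running count: 5)
Total vowels: 5

5


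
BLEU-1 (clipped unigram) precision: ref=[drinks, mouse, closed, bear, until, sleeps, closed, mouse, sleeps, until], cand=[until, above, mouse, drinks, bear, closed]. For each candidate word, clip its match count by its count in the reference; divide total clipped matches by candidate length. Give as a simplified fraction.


Reference word counts: {'bear': 1, 'closed': 2, 'drinks': 1, 'mouse': 2, 'sleeps': 2, 'until': 2}
Checking each candidate word (with clipping):
  'until' -> in reference (ref count 2, used 1/2) -> match (matches: 1)
  'above' -> not in reference -> no match (matches: 1)
  'mouse' -> in reference (ref count 2, used 1/2) -> match (matches: 2)
  'drinks' -> in reference (ref count 1, used 1/1) -> match (matches: 3)
  'bear' -> in reference (ref count 1, used 1/1) -> match (matches: 4)
  'closed' -> in reference (ref count 2, used 1/2) -> match (matches: 5)
Clipped matches: 5, Candidate length: 6
Precision = 5/6

5/6


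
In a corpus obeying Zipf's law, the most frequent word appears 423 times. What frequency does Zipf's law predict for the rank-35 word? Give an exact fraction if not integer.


Zipf's law: freq(rank) = f1 / rank
f1 = 423, rank = 35
freq = 423 / 35
GCD(423, 35) = 1
Simplified: 423/35

423/35


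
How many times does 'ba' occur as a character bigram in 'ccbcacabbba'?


Scanning 'ccbcacabbba' for bigram 'ba':
  Position 0: 'cc' -> no
  Position 1: 'cb' -> no
  Position 2: 'bc' -> no
  Position 3: 'ca' -> no
  Position 4: 'ac' -> no
  Position 5: 'ca' -> no
  Position 6: 'ab' -> no
  Position 7: 'bb' -> no
  Position 8: 'bb' -> no
  Position 9: 'ba' -> MATCH
Total matches: 1

1


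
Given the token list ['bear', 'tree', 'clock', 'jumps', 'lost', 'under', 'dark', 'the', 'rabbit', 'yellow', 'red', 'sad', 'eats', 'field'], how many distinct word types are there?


Listing all tokens and tracking unique types:
  Token 1: 'bear' -> NEW (unique so far: 1)
  Token 2: 'tree' -> NEW (unique so far: 2)
  Token 3: 'clock' -> NEW (unique so far: 3)
  Token 4: 'jumps' -> NEW (unique so far: 4)
  Token 5: 'lost' -> NEW (unique so far: 5)
  Token 6: 'under' -> NEW (unique so far: 6)
  Token 7: 'dark' -> NEW (unique so far: 7)
  Token 8: 'the' -> NEW (unique so far: 8)
  Token 9: 'rabbit' -> NEW (unique so far: 9)
  Token 10: 'yellow' -> NEW (unique so far: 10)
  Token 11: 'red' -> NEW (unique so far: 11)
  Token 12: 'sad' -> NEW (unique so far: 12)
  Token 13: 'eats' -> NEW (unique so far: 13)
  Token 14: 'field' -> NEW (unique so far: 14)
Unique types: ('bear', 'clock', 'dark', 'eats', 'field', 'jumps', 'lost', 'rabbit', 'red', 'sad', 'the', 'tree', 'under', 'yellow')
Vocabulary size: 14

14


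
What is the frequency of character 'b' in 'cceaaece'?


Scanning 'cceaaece' for 'b':
  No matches found.
Total occurrences of 'b': 0

0


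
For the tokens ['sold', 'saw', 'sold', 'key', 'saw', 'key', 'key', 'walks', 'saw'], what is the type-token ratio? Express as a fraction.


Tokens: 9
Unique types: ('key', 'saw', 'sold', 'walks') = 4
TTR = 4/9
Already in lowest terms.

4/9


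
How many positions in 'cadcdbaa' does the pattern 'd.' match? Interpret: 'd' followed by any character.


Pattern: d. means 'd' followed by any character.
Scanning 'cadcdbaa' position-by-position:
  Pos 0: window 'ca' -> no
  Pos 1: window 'ad' -> no
  Pos 2: window 'dc' -> MATCH
  Pos 3: window 'cd' -> no
  Pos 4: window 'db' -> MATCH
  Pos 5: window 'ba' -> no
  Pos 6: window 'aa' -> no
  Pos 7: window 'a' -> no
Total matches: 2

2


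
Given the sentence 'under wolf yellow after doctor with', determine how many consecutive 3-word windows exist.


Word trigrams from [6] words:
  Trigram 1: (under wolf yellow)
  Trigram 2: (wolf yellow after)
  Trigram 3: (yellow after doctor)
  Trigram 4: (after doctor with)
Total word trigrams: 6 - 2 = 4

4


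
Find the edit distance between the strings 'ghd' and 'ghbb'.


Building DP table for s1='ghd' (len 3) and s2='ghbb' (len 4):
       g  h  b  b
    0  1  2  3  4
  g 1  0  1  2  3
  h 2  1  0  1  2
  d 3  2  1  1  2
Edit distance = dp[3][4] = 2

2


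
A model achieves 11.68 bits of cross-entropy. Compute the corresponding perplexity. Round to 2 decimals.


Perplexity formula: PP = 2^H
H = 11.68
PP = 2^11.68
Decompose: 2^11.68 = 2^11 * 2^0.68
2^11 = 2048, 2^0.68 ~ 1.6021398
PP ~ 2048 * 1.6021398 = 3281.1823104
Rounded to 2 decimals: 3281.18

3281.18


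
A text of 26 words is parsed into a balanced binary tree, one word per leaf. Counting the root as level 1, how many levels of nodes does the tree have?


In a balanced binary tree with n leaves the deepest leaf is ceil(log2(n)) edges below the root,
so counting node levels inclusive of root and leaves gives ceil(log2(n)) + 1 levels.
log2(26) = 4.7004
ceil(4.7004) = 5
levels = 5 + 1 = 6

6


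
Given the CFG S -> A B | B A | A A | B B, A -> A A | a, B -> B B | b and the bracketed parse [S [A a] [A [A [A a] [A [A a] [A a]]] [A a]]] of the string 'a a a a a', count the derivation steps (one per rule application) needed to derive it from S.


Every bracketed nonterminal node [X ...] in the tree is produced by exactly one rule application.
Reading the tree off as a leftmost derivation:
  Step 1: S  =>  A A   (applied S -> A A)
  Step 2: A A  =>  a A   (applied A -> a)
  Step 3: a A  =>  a A A   (applied A -> A A)
  Step 4: a A A  =>  a A A A   (applied A -> A A)
  Step 5: a A A A  =>  a a A A   (applied A -> a)
  Step 6: a a A A  =>  a a A A A   (applied A -> A A)
  Step 7: a a A A A  =>  a a a A A   (applied A -> a)
  Step 8: a a a A A  =>  a a a a A   (applied A -> a)
  Step 9: a a a a A  =>  a a a a a   (applied A -> a)
Final yield: a a a a a
Total rewrite steps: 9

9


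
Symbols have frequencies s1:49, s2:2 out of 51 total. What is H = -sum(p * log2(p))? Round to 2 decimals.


Computing entropy H = -sum(p_i * log2(p_i)):
  s1: p = 49/51 = 0.9608, -p*log2(p) = 0.0555
  s2: p = 2/51 = 0.0392, -p*log2(p) = 0.1832
H = sum of terms = 0.2387
Rounded to 2 decimals: 0.24

0.24


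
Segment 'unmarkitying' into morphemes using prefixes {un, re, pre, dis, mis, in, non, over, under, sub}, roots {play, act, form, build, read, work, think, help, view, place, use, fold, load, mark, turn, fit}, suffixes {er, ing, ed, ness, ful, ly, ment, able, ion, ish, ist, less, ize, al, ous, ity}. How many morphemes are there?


Segmenting 'unmarkitying' against the inventory:
  'un' -> prefix (morpheme 1)
  'mark' -> root (morpheme 2)
  'ity' -> suffix (morpheme 3)
  'ing' -> suffix (morpheme 4)
Total morphemes: 4

4


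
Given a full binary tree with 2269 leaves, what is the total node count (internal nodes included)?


Leaf nodes (terminals): 2269
Internal nodes = n - 1 = 2269 - 1 = 2268
Total = leaves + internal = 2269 + 2268 = 4537

4537


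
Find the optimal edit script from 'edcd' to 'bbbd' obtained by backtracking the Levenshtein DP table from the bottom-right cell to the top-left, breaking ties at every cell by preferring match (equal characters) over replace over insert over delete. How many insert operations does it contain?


Edit distance = 3. Backtracking from cell (4, 4) with preference match > replace > insert > delete,
then listing the resulting alignment 'edcd' -> 'bbbd' left to right:
  Step 1: replace e->b
  Step 2: replace d->b
  Step 3: replace c->b
  Step 4: keep 'd'
Total insertions: 0

0


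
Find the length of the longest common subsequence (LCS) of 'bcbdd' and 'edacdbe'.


DP table for LCS of 'bcbdd' and 'edacdbe':
       e  d  a  c  d  b  e
    0  0  0  0  0  0  0  0
  b 0  0  0  0  0  0  1  1
  c 0  0  0  0  1  1  1  1
  b 0  0  0  0  1  1  2  2
  d 0  0  1  1  1  2  2  2
  d 0  0  1  1  1  2  2  2
LCS: 'cb'
LCS length = 2

2


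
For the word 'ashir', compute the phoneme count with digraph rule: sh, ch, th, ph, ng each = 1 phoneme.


Parsing 'ashir' greedily, digraphs first:
  'a' -> vowel phoneme (phonemes so far: 1)
  'sh' -> digraph (1 consonant phoneme) (phonemes so far: 2)
  'i' -> vowel phoneme (phonemes so far: 3)
  'r' -> consonant phoneme (phonemes so far: 4)
Total phonemes: 4

4


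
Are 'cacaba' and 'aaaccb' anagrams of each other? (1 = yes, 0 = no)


Sort characters of 'cacaba': 'aaabcc'
Sort characters of 'aaaccb': 'aaabcc'
Sorted forms match -> they ARE anagrams
Result: 1

1


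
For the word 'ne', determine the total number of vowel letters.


Scanning each character of 'ne':
  Position 1: 'n' -> consonant (running count: 0)
  Position 2: 'e' -> vowel (running count: 1)
Total vowels: 1

1


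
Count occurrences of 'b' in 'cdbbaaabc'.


Scanning 'cdbbaaabc' for 'b':
  Position 2: 'b' -> MATCH (count: 1)
  Position 3: 'b' -> MATCH (count: 2)
  Position 7: 'b' -> MATCH (count: 3)
Total occurrences of 'b': 3

3


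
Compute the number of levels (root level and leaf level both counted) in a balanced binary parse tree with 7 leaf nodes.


In a balanced binary tree with n leaves the deepest leaf is ceil(log2(n)) edges below the root,
so counting node levels inclusive of root and leaves gives ceil(log2(n)) + 1 levels.
log2(7) = 2.8074
ceil(2.8074) = 3
levels = 3 + 1 = 4

4


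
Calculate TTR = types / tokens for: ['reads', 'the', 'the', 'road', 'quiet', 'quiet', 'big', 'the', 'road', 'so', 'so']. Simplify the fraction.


Tokens: 11
Unique types: ('big', 'quiet', 'reads', 'road', 'so', 'the') = 6
TTR = 6/11
Already in lowest terms.

6/11


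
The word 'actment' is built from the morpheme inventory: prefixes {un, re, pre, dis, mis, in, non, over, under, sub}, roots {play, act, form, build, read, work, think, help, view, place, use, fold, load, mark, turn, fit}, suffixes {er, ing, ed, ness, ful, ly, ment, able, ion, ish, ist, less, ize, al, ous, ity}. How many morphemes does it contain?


Segmenting 'actment' against the inventory:
  'act' -> root (morpheme 1)
  'ment' -> suffix (morpheme 2)
Total morphemes: 2

2


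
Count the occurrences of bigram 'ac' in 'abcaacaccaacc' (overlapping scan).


Scanning 'abcaacaccaacc' for bigram 'ac':
  Position 0: 'ab' -> no
  Position 1: 'bc' -> no
  Position 2: 'ca' -> no
  Position 3: 'aa' -> no
  Position 4: 'ac' -> MATCH
  Position 5: 'ca' -> no
  Position 6: 'ac' -> MATCH
  Position 7: 'cc' -> no
  Position 8: 'ca' -> no
  Position 9: 'aa' -> no
  Position 10: 'ac' -> MATCH
  Position 11: 'cc' -> no
Total matches: 3

3


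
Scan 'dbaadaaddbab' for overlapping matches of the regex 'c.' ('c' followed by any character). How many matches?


Pattern: c. means 'c' followed by any character.
Scanning 'dbaadaaddbab' position-by-position:
  Pos 0: window 'db' -> no
  Pos 1: window 'ba' -> no
  Pos 2: window 'aa' -> no
  Pos 3: window 'ad' -> no
  Pos 4: window 'da' -> no
  Pos 5: window 'aa' -> no
  Pos 6: window 'ad' -> no
  Pos 7: window 'dd' -> no
  Pos 8: window 'db' -> no
  Pos 9: window 'ba' -> no
  Pos 10: window 'ab' -> no
  Pos 11: window 'b' -> no
Total matches: 0

0


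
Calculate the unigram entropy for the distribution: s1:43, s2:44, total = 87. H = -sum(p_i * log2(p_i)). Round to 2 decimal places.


Computing entropy H = -sum(p_i * log2(p_i)):
  s1: p = 43/87 = 0.4943, -p*log2(p) = 0.5025
  s2: p = 44/87 = 0.5057, -p*log2(p) = 0.4974
H = sum of terms = 0.9999
Rounded to 2 decimals: 1.00

1.00


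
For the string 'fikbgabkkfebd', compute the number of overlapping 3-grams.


String 'fikbgabkkfebd' has length L = 13.
Number of overlapping n-grams = L - n + 1
Substituting: 13 - 3 + 1 = 11

11


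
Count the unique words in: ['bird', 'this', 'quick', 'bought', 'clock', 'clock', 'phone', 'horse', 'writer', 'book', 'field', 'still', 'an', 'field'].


Listing all tokens and tracking unique types:
  Token 1: 'bird' -> NEW (unique so far: 1)
  Token 2: 'this' -> NEW (unique so far: 2)
  Token 3: 'quick' -> NEW (unique so far: 3)
  Token 4: 'bought' -> NEW (unique so far: 4)
  Token 5: 'clock' -> NEW (unique so far: 5)
  Token 6: 'clock' -> duplicate (unique so far: 5)
  Token 7: 'phone' -> NEW (unique so far: 6)
  Token 8: 'horse' -> NEW (unique so far: 7)
  Token 9: 'writer' -> NEW (unique so far: 8)
  Token 10: 'book' -> NEW (unique so far: 9)
  Token 11: 'field' -> NEW (unique so far: 10)
  Token 12: 'still' -> NEW (unique so far: 11)
  Token 13: 'an' -> NEW (unique so far: 12)
  Token 14: 'field' -> duplicate (unique so far: 12)
Unique types: ('an', 'bird', 'book', 'bought', 'clock', 'field', 'horse', 'phone', 'quick', 'still', 'this', 'writer')
Vocabulary size: 12

12


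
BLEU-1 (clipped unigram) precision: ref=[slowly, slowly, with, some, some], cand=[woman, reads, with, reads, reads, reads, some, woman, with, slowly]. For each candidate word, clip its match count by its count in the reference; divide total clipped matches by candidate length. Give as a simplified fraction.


Reference word counts: {'slowly': 2, 'some': 2, 'with': 1}
Checking each candidate word (with clipping):
  'woman' -> not in reference -> no match (matches: 0)
  'reads' -> not in reference -> no match (matches: 0)
  'with' -> in reference (ref count 1, used 1/1) -> match (matches: 1)
  'reads' -> not in reference -> no match (matches: 1)
  'reads' -> not in reference -> no match (matches: 1)
  'reads' -> not in reference -> no match (matches: 1)
  'some' -> in reference (ref count 2, used 1/2) -> match (matches: 2)
  'woman' -> not in reference -> no match (matches: 2)
  'with' -> ref count 1 already used up (1/1) -> clipped, no match (matches: 2)
  'slowly' -> in reference (ref count 2, used 1/2) -> match (matches: 3)
Clipped matches: 3, Candidate length: 10
Precision = 3/10

3/10


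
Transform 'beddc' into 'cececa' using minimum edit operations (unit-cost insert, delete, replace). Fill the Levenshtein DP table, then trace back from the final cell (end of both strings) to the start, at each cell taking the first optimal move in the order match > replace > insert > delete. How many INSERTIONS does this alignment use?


Edit distance = 4. Backtracking from cell (5, 6) with preference match > replace > insert > delete,
then listing the resulting alignment 'beddc' -> 'cececa' left to right:
  Step 1: replace b->c
  Step 2: keep 'e'
  Step 3: replace d->c
  Step 4: replace d->e
  Step 5: keep 'c'
  Step 6: insert 'a' [insertion #1]
Total insertions: 1

1
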